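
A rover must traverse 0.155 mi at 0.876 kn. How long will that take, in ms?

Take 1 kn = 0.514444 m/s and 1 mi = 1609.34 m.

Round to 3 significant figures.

5.54×10⁵ ms

0.155 mi × 1609.34 → 249.448 m
0.876 kn × 0.514444 → 0.450653 m/s
t = d / v = 249.448 m / 0.450653 m/s = 553.526 s
553.526 s ÷ (0.001 s/ms) = 553526 ms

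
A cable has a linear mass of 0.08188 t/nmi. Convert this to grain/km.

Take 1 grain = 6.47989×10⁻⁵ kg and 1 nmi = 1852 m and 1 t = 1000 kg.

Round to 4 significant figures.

6.823×10⁵ grain/km

0.08188 t/nmi × 1000 kg/t ÷ 1852 m/nmi = 0.0442117 kg/m
0.0442117 kg/m ÷ 6.47989×10⁻⁵ kg/grain × 1000 m/km = 682291 grain/km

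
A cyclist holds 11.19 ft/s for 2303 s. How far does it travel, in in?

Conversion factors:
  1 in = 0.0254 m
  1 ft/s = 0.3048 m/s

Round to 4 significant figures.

3.092×10⁵ in

11.19 ft/s × 0.3048 → 3.41071 m/s
d = v × t = 3.41071 m/s × 2303 s = 7854.87 m
7854.87 m ÷ (0.0254 m/in) = 309247 in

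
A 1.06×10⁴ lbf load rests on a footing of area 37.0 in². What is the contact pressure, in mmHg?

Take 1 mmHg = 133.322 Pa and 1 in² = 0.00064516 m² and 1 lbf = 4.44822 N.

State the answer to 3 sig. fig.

1.06×10⁴ lbf × 4.44822 = 47151.1 N
37.0 in² × 0.00064516 = 0.0238709 m²
P = F / A = 47151.1 N / 0.0238709 m² = 1.97525×10⁶ Pa
1.97525×10⁶ Pa ÷ (133.322 Pa/mmHg) = 14815.6 mmHg

1.48×10⁴ mmHg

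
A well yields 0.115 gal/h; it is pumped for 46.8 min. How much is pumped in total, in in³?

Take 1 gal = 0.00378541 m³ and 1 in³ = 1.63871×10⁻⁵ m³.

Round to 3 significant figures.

20.7 in³

0.115 gal/h → 1.20923×10⁻⁷ m³/s
46.8 min → 2808 s
V = Q × t = 1.20923×10⁻⁷ × 2808 = 3.39552×10⁻⁴ m³
In in³: 3.39552×10⁻⁴ / 1.63871×10⁻⁵ = 20.7207 in³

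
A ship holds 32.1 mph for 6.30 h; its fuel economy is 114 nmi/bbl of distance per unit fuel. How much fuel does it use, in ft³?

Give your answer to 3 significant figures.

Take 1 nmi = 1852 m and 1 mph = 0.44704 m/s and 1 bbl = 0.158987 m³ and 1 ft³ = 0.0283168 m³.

32.1 mph → 14.35 m/s
6.30 h → 22680 s
d = v × t = 14.35 × 22680 = 325458 m
114 nmi/bbl → 1.32796×10⁶ m/m³
V = d / (distance per unit fuel) = 325458 / 1.32796×10⁶ = 0.245081 m³
In ft³: 0.245081 / 0.0283168 = 8.65497 ft³

8.65 ft³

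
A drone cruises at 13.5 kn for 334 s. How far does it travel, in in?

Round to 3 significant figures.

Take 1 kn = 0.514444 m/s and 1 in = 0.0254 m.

13.5 kn × 0.514444 → 6.94499 m/s
d = v × t = 6.94499 m/s × 334 s = 2319.63 m
2319.63 m ÷ (0.0254 m/in) = 91324 in

9.13×10⁴ in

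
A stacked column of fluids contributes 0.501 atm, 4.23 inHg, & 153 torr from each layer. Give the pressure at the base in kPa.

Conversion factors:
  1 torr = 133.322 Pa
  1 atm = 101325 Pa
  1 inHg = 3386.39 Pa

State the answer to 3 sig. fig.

0.501 atm × 101325 → 50763.8 Pa
4.23 inHg × 3386.39 → 14324.4 Pa
153 torr × 133.322 → 20398.3 Pa
Total: 50763.8 + 14324.4 + 20398.3 = 85486.5 Pa
In kPa: 85486.5 / 1000 = 85.4865 kPa

85.5 kPa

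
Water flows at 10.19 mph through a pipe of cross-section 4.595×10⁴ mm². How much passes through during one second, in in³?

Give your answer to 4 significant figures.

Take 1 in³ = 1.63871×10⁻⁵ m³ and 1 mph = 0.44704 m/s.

1.277×10⁴ in³

10.19 mph × 0.44704 → 4.55534 m/s
4.595×10⁴ mm² × 10⁻⁶ → 0.04595 m²
V = v × A × t = 4.55534 m/s × 0.04595 m² × 1 s = 0.209318 m³
0.209318 m³ ÷ (1.63871×10⁻⁵ m³/in³) = 12773.3 in³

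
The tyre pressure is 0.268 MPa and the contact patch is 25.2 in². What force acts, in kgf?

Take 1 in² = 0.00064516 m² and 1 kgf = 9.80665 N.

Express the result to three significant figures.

0.268 MPa × 1000000 → 268000 Pa
25.2 in² × 0.00064516 → 0.016258 m²
F = P × A = 268000 Pa × 0.016258 m² = 4357.14 N
4357.14 N ÷ (9.80665 N/kgf) = 444.305 kgf

444 kgf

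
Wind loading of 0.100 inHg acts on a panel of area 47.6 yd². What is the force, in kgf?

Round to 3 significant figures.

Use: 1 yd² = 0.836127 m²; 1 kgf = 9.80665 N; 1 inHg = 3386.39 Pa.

0.100 inHg × 3386.39 → 338.639 Pa
47.6 yd² × 0.836127 → 39.7996 m²
F = P × A = 338.639 Pa × 39.7996 m² = 13477.7 N
13477.7 N ÷ (9.80665 N/kgf) = 1374.34 kgf

1370 kgf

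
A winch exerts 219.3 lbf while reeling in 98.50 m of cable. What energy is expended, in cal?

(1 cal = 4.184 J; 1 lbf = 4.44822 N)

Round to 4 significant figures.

2.297×10⁴ cal

219.3 lbf × 4.44822 = 975.495 N
W = F × d = 975.495 N × 98.5 m = 96086.3 J
96086.3 J ÷ (4.184 J/cal) = 22965.2 cal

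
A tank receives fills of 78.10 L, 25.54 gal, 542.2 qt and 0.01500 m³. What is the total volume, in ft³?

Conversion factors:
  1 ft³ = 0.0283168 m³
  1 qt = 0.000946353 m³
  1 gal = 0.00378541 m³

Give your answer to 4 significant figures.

24.82 ft³

78.10 L × 0.001 = 0.0781 m³
25.54 gal × 0.00378541 = 0.0966794 m³
542.2 qt × 0.000946353 = 0.513113 m³
0.01500 m³ (already m³)
Combined: 0.0781 + 0.0966794 + 0.513113 + 0.015 = 0.702892 m³
In ft³: 0.702892 / 0.0283168 = 24.8224 ft³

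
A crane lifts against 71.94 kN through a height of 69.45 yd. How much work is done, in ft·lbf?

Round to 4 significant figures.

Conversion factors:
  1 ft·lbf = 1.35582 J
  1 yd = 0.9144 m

3.370×10⁶ ft·lbf

71.94 kN × 1000 = 71940 N
69.45 yd × 0.9144 = 63.5051 m
W = F × d = 71940 N × 63.5051 m = 4.56856×10⁶ J
4.56856×10⁶ J ÷ (1.35582 J/ft·lbf) = 3.36959×10⁶ ft·lbf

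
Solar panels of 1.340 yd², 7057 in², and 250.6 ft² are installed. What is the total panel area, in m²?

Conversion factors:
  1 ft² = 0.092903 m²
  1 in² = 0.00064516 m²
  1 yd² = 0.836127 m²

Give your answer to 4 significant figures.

28.95 m²

1.340 yd² × 0.836127 → 1.12041 m²
7057 in² × 0.00064516 → 4.55289 m²
250.6 ft² × 0.092903 → 23.2815 m²
Total: 1.12041 + 4.55289 + 23.2815 = 28.9548 m²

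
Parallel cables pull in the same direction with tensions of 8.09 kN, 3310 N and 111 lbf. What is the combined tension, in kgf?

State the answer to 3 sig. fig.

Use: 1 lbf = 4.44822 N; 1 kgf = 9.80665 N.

8.09 kN × 1000 = 8090 N
3310 N (already N)
111 lbf × 4.44822 = 493.752 N
Sum: 8090 + 3310 + 493.752 = 11893.8 N
In kgf: 11893.8 / 9.80665 = 1212.83 kgf

1210 kgf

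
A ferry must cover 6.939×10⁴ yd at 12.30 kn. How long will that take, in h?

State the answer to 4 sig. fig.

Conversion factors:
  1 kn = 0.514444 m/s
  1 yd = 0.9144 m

2.785 h

6.939×10⁴ yd × 0.9144 = 63450.2 m
12.30 kn × 0.514444 = 6.32766 m/s
t = d / v = 63450.2 m / 6.32766 m/s = 10027.4 s
10027.4 s ÷ (3600 s/h) = 2.78539 h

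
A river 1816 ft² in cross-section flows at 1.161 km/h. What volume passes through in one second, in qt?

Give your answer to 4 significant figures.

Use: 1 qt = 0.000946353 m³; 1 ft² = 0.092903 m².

1.161 km/h × (1/3.6) → 0.3225 m/s
1816 ft² × 0.092903 → 168.712 m²
V = v × A × t = 0.3225 m/s × 168.712 m² × 1 s = 54.4096 m³
54.4096 m³ ÷ (0.000946353 m³/qt) = 57494 qt

5.749×10⁴ qt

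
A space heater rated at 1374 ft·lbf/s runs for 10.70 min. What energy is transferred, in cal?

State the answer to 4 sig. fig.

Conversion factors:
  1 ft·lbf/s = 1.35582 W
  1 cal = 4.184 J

2.858×10⁵ cal

1374 ft·lbf/s × 1.35582 = 1862.9 W
10.70 min × 60 = 642 s
E = P × t = 1862.9 W × 642 s = 1.19598×10⁶ J
1.19598×10⁶ J ÷ (4.184 J/cal) = 285846 cal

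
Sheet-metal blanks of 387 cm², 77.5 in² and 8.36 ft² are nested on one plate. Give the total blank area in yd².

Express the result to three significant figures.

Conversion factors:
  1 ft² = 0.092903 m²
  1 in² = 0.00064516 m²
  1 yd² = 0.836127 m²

1.03 yd²

387 cm² × 0.0001 = 0.0387 m²
77.5 in² × 0.00064516 = 0.0499999 m²
8.36 ft² × 0.092903 = 0.776669 m²
Sum: 0.0387 + 0.0499999 + 0.776669 = 0.865369 m²
In yd²: 0.865369 / 0.836127 = 1.03497 yd²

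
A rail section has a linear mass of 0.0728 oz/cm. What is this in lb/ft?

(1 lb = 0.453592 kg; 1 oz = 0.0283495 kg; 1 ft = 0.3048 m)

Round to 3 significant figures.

0.0728 oz/cm × 0.0283495 kg/oz ÷ 0.01 m/cm = 0.206384 kg/m
0.206384 kg/m ÷ 0.453592 kg/lb × 0.3048 m/ft = 0.138684 lb/ft

0.139 lb/ft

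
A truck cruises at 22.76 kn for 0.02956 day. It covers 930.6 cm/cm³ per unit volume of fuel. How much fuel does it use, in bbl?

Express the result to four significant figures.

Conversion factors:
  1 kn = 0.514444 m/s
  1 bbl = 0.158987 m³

22.76 kn → 11.7087 m/s
0.02956 day → 2553.98 s
d = v × t = 11.7087 × 2553.98 = 29903.8 m
930.6 cm/cm³ → 9.306×10⁶ m/m³
V = d / (distance per unit fuel) = 29903.8 / 9.306×10⁶ = 0.00321339 m³
In bbl: 0.00321339 / 0.158987 = 0.0202117 bbl

0.02021 bbl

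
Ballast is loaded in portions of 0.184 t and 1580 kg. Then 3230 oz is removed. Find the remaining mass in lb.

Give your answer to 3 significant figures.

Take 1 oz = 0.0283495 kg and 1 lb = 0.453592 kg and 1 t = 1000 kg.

0.184 t × 1000 = 184 kg
1580 kg (already kg)
3230 oz × 0.0283495 = 91.5689 kg
Sum: 184 + 1580 − 91.5689 = 1672.43 kg
In lb: 1672.43 / 0.453592 = 3687.08 lb

3690 lb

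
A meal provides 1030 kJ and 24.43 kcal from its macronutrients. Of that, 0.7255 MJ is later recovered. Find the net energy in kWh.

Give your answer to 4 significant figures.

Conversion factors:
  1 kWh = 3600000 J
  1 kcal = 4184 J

1030 kJ × 1000 → 1.03×10⁶ J
24.43 kcal × 4184 → 102215 J
0.7255 MJ × 1000000 → 725500 J
Result: 1.03×10⁶ + 102215 − 725500 = 406715 J
In kWh: 406715 / 3600000 = 0.112976 kWh

0.1130 kWh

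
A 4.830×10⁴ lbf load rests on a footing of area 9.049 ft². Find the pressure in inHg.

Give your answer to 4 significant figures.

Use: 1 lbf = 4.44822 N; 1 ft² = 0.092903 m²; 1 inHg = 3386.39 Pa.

75.47 inHg

4.830×10⁴ lbf × 4.44822 → 214849 N
9.049 ft² × 0.092903 → 0.840679 m²
P = F / A = 214849 N / 0.840679 m² = 255566 Pa
255566 Pa ÷ (3386.39 Pa/inHg) = 75.4686 inHg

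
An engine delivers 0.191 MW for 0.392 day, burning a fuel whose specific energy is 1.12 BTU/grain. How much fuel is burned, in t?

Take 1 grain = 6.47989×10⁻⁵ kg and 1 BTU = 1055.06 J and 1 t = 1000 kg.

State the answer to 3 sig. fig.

0.191 MW → 191000 W
0.392 day → 33868.8 s
E = P × t = 191000 × 33868.8 = 6.46894×10⁹ J
1.12 BTU/grain → 1.82359×10⁷ J/kg
m = E / e_s = 6.46894×10⁹ / 1.82359×10⁷ = 354.737 kg
In t: 354.737 / 1000 = 0.354737 t

0.355 t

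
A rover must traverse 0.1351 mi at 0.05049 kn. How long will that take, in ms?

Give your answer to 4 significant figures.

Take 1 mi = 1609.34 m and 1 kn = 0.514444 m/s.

0.1351 mi × 1609.34 = 217.422 m
0.05049 kn × 0.514444 = 0.0259743 m/s
t = d / v = 217.422 m / 0.0259743 m/s = 8370.66 s
8370.66 s ÷ (0.001 s/ms) = 8.37066×10⁶ ms

8.371×10⁶ ms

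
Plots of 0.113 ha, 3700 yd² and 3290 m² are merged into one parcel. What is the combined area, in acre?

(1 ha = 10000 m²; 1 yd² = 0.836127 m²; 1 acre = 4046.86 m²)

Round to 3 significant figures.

1.86 acre

0.113 ha × 10000 = 1130 m²
3700 yd² × 0.836127 = 3093.67 m²
3290 m² (already m²)
Sum: 1130 + 3093.67 + 3290 = 7513.67 m²
In acre: 7513.67 / 4046.86 = 1.85667 acre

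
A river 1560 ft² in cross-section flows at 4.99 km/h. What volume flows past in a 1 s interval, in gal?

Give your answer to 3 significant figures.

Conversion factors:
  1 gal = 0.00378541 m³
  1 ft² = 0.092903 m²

4.99 km/h × (1/3.6) → 1.38611 m/s
1560 ft² × 0.092903 → 144.929 m²
V = v × A × t = 1.38611 m/s × 144.929 m² × 1 s = 200.888 m³
200.888 m³ ÷ (0.00378541 m³/gal) = 53069 gal

5.31×10⁴ gal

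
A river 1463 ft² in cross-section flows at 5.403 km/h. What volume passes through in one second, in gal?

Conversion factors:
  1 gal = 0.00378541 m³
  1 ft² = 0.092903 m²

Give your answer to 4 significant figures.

5.403 km/h × (1/3.6) = 1.50083 m/s
1463 ft² × 0.092903 = 135.917 m²
V = v × A × t = 1.50083 m/s × 135.917 m² × 1 s = 203.988 m³
203.988 m³ ÷ (0.00378541 m³/gal) = 53888 gal

5.389×10⁴ gal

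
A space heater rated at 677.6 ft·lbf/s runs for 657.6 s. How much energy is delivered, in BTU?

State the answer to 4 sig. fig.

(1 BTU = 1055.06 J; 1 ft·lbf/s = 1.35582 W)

677.6 ft·lbf/s × 1.35582 = 918.704 W
E = P × t = 918.704 W × 657.6 s = 604140 J
604140 J ÷ (1055.06 J/BTU) = 572.612 BTU

572.6 BTU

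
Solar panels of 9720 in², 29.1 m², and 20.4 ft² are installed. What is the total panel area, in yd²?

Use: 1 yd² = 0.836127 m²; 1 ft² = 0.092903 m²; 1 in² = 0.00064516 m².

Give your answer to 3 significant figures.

44.6 yd²

9720 in² × 0.00064516 = 6.27096 m²
29.1 m² (already m²)
20.4 ft² × 0.092903 = 1.89522 m²
Sum: 6.27096 + 29.1 + 1.89522 = 37.2662 m²
In yd²: 37.2662 / 0.836127 = 44.57 yd²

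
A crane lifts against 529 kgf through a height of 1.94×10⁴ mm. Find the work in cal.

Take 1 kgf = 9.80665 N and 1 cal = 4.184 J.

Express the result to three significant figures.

529 kgf × 9.80665 = 5187.72 N
1.94×10⁴ mm × 0.001 = 19.4 m
W = F × d = 5187.72 N × 19.4 m = 100642 J
100642 J ÷ (4.184 J/cal) = 24054 cal

2.41×10⁴ cal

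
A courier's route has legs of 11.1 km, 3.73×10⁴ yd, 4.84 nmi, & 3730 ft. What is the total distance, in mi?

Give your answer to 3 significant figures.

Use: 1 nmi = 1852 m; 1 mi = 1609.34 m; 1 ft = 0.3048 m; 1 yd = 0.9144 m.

34.4 mi

11.1 km × 1000 = 11100 m
3.73×10⁴ yd × 0.9144 = 34107.1 m
4.84 nmi × 1852 = 8963.68 m
3730 ft × 0.3048 = 1136.9 m
Total: 11100 + 34107.1 + 8963.68 + 1136.9 = 55307.7 m
In mi: 55307.7 / 1609.34 = 34.3667 mi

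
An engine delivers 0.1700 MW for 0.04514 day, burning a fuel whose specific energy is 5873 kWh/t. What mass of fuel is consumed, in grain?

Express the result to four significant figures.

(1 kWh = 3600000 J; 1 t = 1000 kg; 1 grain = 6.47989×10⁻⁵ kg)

0.1700 MW → 170000 W
0.04514 day → 3900.1 s
E = P × t = 170000 × 3900.1 = 6.63017×10⁸ J
5873 kWh/t → 2.11428×10⁷ J/kg
m = E / e_s = 6.63017×10⁸ / 2.11428×10⁷ = 31.359 kg
In grain: 31.359 / 6.47989×10⁻⁵ = 483943 grain

4.839×10⁵ grain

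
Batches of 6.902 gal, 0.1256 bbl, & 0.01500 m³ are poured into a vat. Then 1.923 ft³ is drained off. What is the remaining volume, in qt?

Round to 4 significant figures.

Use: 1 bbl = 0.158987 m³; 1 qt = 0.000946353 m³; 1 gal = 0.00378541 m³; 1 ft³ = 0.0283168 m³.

7.019 qt

6.902 gal × 0.00378541 → 0.0261269 m³
0.1256 bbl × 0.158987 → 0.0199688 m³
0.01500 m³ (already m³)
1.923 ft³ × 0.0283168 → 0.0544532 m³
Sum: 0.0261269 + 0.0199688 + 0.015 − 0.0544532 = 0.0066425 m³
In qt: 0.0066425 / 0.000946353 = 7.01905 qt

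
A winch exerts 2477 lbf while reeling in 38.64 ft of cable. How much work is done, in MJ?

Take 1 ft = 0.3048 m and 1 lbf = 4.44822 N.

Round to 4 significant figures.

0.1298 MJ

2477 lbf × 4.44822 → 11018.2 N
38.64 ft × 0.3048 → 11.7775 m
W = F × d = 11018.2 N × 11.7775 m = 129767 J
129767 J ÷ (1000000 J/MJ) = 0.129767 MJ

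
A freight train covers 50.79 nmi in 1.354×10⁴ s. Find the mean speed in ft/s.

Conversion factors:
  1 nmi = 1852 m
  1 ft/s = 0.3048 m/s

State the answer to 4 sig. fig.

22.79 ft/s

50.79 nmi × 1852 → 94063.1 m
v = d / t = 94063.1 m / 13540 s = 6.94705 m/s
6.94705 m/s ÷ (0.3048 m/s/ft/s) = 22.7922 ft/s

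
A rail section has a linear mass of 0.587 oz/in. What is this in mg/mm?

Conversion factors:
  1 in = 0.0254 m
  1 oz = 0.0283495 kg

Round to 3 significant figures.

655 mg/mm

0.587 oz/in × 0.0283495 kg/oz ÷ 0.0254 m/in = 0.655164 kg/m
0.655164 kg/m ÷ 10⁻⁶ kg/mg × 0.001 m/mm = 655.164 mg/mm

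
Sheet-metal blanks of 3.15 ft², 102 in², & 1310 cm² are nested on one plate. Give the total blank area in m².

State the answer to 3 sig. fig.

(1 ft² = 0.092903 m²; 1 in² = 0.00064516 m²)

3.15 ft² × 0.092903 = 0.292644 m²
102 in² × 0.00064516 = 0.0658063 m²
1310 cm² × 0.0001 = 0.131 m²
Combined: 0.292644 + 0.0658063 + 0.131 = 0.48945 m²

0.489 m²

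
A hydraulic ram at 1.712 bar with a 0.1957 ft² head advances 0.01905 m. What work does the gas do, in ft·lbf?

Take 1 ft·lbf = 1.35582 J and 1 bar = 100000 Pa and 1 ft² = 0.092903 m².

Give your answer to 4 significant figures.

1.712 bar → 171200 Pa
0.1957 ft² → 0.0181811 m²
F = P × A = 171200 × 0.0181811 = 3112.6 N
W = F × d = 3112.6 × 0.01905 = 59.295 J
In ft·lbf: 59.295 / 1.35582 = 43.7337 ft·lbf

43.73 ft·lbf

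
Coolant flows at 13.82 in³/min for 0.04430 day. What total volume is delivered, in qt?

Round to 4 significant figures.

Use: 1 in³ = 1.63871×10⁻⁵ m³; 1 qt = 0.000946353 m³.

13.82 in³/min → 3.7745×10⁻⁶ m³/s
0.04430 day → 3827.52 s
V = Q × t = 3.7745×10⁻⁶ × 3827.52 = 0.014447 m³
In qt: 0.014447 / 0.000946353 = 15.266 qt

15.27 qt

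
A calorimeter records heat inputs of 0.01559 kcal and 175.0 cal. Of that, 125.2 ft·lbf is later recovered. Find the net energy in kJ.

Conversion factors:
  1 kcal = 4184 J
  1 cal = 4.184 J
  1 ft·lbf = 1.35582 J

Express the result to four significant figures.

0.6277 kJ

0.01559 kcal × 4184 = 65.2286 J
175.0 cal × 4.184 = 732.2 J
125.2 ft·lbf × 1.35582 = 169.749 J
Result: 65.2286 + 732.2 − 169.749 = 627.68 J
In kJ: 627.68 / 1000 = 0.62768 kJ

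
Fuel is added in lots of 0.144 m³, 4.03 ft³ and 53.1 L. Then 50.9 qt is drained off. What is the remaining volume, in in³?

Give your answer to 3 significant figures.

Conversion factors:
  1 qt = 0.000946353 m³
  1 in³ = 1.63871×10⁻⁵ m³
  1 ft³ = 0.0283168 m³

0.144 m³ (already m³)
4.03 ft³ × 0.0283168 → 0.114117 m³
53.1 L × 0.001 → 0.0531 m³
50.9 qt × 0.000946353 → 0.0481694 m³
Result: 0.144 + 0.114117 + 0.0531 − 0.0481694 = 0.263048 m³
In in³: 0.263048 / 1.63871×10⁻⁵ = 16052.1 in³

1.61×10⁴ in³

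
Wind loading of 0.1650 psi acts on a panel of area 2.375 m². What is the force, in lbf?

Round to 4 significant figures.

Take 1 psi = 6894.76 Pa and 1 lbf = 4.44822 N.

607.4 lbf

0.1650 psi × 6894.76 = 1137.64 Pa
F = P × A = 1137.64 Pa × 2.375 m² = 2701.9 N
2701.9 N ÷ (4.44822 N/lbf) = 607.412 lbf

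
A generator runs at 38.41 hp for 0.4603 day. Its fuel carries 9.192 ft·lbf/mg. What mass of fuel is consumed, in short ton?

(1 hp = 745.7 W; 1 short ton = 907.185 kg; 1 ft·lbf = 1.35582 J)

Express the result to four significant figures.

38.41 hp → 28642.3 W
0.4603 day → 39769.9 s
E = P × t = 28642.3 × 39769.9 = 1.1391×10⁹ J
9.192 ft·lbf/mg → 1.24627×10⁷ J/kg
m = E / e_s = 1.1391×10⁹ / 1.24627×10⁷ = 91.4007 kg
In short ton: 91.4007 / 907.185 = 0.100752 short ton

0.1008 short ton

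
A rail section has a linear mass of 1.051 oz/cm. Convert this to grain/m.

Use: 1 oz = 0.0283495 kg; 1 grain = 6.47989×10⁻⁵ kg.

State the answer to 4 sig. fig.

4.598×10⁴ grain/m

1.051 oz/cm × 0.0283495 kg/oz ÷ 0.01 m/cm = 2.97953 kg/m
2.97953 kg/m ÷ 6.47989×10⁻⁵ kg/grain = 45981.2 grain/m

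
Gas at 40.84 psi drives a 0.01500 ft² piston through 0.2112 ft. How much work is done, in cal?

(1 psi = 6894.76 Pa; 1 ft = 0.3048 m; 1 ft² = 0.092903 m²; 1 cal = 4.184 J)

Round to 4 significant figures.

40.84 psi → 281582 Pa
0.01500 ft² → 0.00139354 m²
F = P × A = 281582 × 0.00139354 = 392.396 N
0.2112 ft → 0.0643738 m
W = F × d = 392.396 × 0.0643738 = 25.26 J
In cal: 25.26 / 4.184 = 6.03728 cal

6.037 cal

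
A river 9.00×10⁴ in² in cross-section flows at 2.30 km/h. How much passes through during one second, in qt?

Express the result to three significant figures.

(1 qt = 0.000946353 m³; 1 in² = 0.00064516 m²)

2.30 km/h × (1/3.6) = 0.638889 m/s
9.00×10⁴ in² × 0.00064516 = 58.0644 m²
V = v × A × t = 0.638889 m/s × 58.0644 m² × 1 s = 37.0967 m³
37.0967 m³ ÷ (0.000946353 m³/qt) = 39199.6 qt

3.92×10⁴ qt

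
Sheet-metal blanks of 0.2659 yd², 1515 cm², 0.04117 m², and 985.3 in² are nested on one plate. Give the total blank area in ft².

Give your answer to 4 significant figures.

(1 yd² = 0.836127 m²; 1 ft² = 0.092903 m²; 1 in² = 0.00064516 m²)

11.31 ft²

0.2659 yd² × 0.836127 → 0.222326 m²
1515 cm² × 0.0001 → 0.1515 m²
0.04117 m² (already m²)
985.3 in² × 0.00064516 → 0.635676 m²
Sum: 0.222326 + 0.1515 + 0.04117 + 0.635676 = 1.05067 m²
In ft²: 1.05067 / 0.092903 = 11.3093 ft²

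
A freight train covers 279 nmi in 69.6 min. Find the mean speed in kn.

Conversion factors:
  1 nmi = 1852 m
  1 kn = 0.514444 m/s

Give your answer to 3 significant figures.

241 kn

279 nmi × 1852 = 516708 m
69.6 min × 60 = 4176 s
v = d / t = 516708 m / 4176 s = 123.733 m/s
123.733 m/s ÷ (0.514444 m/s/kn) = 240.518 kn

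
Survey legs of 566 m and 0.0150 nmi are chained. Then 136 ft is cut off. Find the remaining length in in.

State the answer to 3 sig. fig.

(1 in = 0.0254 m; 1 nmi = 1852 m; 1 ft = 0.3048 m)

2.17×10⁴ in

566 m (already m)
0.0150 nmi × 1852 = 27.78 m
136 ft × 0.3048 = 41.4528 m
Net: 566 + 27.78 − 41.4528 = 552.327 m
In in: 552.327 / 0.0254 = 21745.2 in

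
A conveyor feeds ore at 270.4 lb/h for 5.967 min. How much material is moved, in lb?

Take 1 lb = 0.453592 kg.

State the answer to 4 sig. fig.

26.89 lb

270.4 lb/h → 0.0340698 kg/s
5.967 min → 358.02 s
m = ṁ × t = 0.0340698 × 358.02 = 12.1977 kg
In lb: 12.1977 / 0.453592 = 26.8913 lb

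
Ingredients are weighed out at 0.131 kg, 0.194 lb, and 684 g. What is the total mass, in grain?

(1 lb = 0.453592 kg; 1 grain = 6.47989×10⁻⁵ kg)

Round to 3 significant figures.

1.39×10⁴ grain

0.131 kg (already kg)
0.194 lb × 0.453592 = 0.0879968 kg
684 g × 0.001 = 0.684 kg
Sum: 0.131 + 0.0879968 + 0.684 = 0.902997 kg
In grain: 0.902997 / 6.47989×10⁻⁵ = 13935.4 grain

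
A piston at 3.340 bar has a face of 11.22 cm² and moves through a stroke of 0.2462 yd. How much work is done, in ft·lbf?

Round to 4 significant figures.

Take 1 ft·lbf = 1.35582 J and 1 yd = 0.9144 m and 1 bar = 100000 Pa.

3.340 bar → 334000 Pa
11.22 cm² → 0.001122 m²
F = P × A = 334000 × 0.001122 = 374.748 N
0.2462 yd → 0.225125 m
W = F × d = 374.748 × 0.225125 = 84.3651 J
In ft·lbf: 84.3651 / 1.35582 = 62.2244 ft·lbf

62.22 ft·lbf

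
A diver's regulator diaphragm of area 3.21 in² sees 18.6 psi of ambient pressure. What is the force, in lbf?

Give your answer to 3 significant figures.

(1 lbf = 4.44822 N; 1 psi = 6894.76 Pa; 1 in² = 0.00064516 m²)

18.6 psi × 6894.76 = 128243 Pa
3.21 in² × 0.00064516 = 0.00207096 m²
F = P × A = 128243 Pa × 0.00207096 m² = 265.586 N
265.586 N ÷ (4.44822 N/lbf) = 59.7061 lbf

59.7 lbf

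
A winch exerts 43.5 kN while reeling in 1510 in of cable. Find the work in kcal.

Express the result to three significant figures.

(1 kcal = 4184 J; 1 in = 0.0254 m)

43.5 kN × 1000 = 43500 N
1510 in × 0.0254 = 38.354 m
W = F × d = 43500 N × 38.354 m = 1.6684×10⁶ J
1.6684×10⁶ J ÷ (4184 J/kcal) = 398.757 kcal

399 kcal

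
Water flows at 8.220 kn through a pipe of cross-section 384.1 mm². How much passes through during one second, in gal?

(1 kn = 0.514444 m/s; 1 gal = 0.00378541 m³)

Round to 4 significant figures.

0.4291 gal

8.220 kn × 0.514444 → 4.22873 m/s
384.1 mm² × 10⁻⁶ → 3.841×10⁻⁴ m²
V = v × A × t = 4.22873 m/s × 3.841×10⁻⁴ m² × 1 s = 0.00162426 m³
0.00162426 m³ ÷ (0.00378541 m³/gal) = 0.429084 gal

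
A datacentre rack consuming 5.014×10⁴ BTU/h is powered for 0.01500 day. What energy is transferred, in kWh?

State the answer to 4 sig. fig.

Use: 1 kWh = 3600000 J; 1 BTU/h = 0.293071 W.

5.014×10⁴ BTU/h × 0.293071 = 14694.6 W
0.01500 day × 86400 = 1296 s
E = P × t = 14694.6 W × 1296 s = 1.90442×10⁷ J
1.90442×10⁷ J ÷ (3600000 J/kWh) = 5.29006 kWh

5.290 kWh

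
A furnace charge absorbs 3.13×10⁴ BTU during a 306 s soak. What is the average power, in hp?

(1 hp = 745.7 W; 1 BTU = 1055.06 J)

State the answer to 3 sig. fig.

145 hp

3.13×10⁴ BTU × 1055.06 → 3.30234×10⁷ J
P = E / t = 3.30234×10⁷ J / 306 s = 107920 W
107920 W ÷ (745.7 W/hp) = 144.723 hp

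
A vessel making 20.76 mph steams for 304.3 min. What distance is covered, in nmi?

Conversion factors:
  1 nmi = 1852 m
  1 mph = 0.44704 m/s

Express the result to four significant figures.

91.49 nmi

20.76 mph × 0.44704 → 9.28055 m/s
304.3 min × 60 → 18258 s
d = v × t = 9.28055 m/s × 18258 s = 169444 m
169444 m ÷ (1852 m/nmi) = 91.4924 nmi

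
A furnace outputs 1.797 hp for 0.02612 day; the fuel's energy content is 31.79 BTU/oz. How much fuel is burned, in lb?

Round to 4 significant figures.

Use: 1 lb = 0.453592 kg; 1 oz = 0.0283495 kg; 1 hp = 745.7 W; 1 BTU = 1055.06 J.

5.635 lb

1.797 hp → 1340.02 W
0.02612 day → 2256.77 s
E = P × t = 1340.02 × 2256.77 = 3.02412×10⁶ J
31.79 BTU/oz → 1.1831×10⁶ J/kg
m = E / e_s = 3.02412×10⁶ / 1.1831×10⁶ = 2.5561 kg
In lb: 2.5561 / 0.453592 = 5.63524 lb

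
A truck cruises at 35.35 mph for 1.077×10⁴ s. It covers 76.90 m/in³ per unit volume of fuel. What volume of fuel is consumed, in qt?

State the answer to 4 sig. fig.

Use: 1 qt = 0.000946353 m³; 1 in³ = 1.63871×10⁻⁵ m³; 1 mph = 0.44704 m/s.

35.35 mph → 15.8029 m/s
d = v × t = 15.8029 × 10770 = 170197 m
76.90 m/in³ → 4.69272×10⁶ m/m³
V = d / (distance per unit fuel) = 170197 / 4.69272×10⁶ = 0.0362683 m³
In qt: 0.0362683 / 0.000946353 = 38.3243 qt

38.32 qt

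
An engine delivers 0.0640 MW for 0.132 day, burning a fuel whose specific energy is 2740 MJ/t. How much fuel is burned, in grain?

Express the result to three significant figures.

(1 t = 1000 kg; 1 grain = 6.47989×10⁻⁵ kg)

4.11×10⁶ grain

0.0640 MW → 64000 W
0.132 day → 11404.8 s
E = P × t = 64000 × 11404.8 = 7.29907×10⁸ J
2740 MJ/t → 2.74×10⁶ J/kg
m = E / e_s = 7.29907×10⁸ / 2.74×10⁶ = 266.389 kg
In grain: 266.389 / 6.47989×10⁻⁵ = 4.11101×10⁶ grain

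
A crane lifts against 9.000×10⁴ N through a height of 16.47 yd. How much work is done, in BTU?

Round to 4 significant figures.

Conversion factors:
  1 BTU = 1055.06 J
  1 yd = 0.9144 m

1285 BTU

16.47 yd × 0.9144 → 15.0602 m
W = F × d = 90000 N × 15.0602 m = 1.35542×10⁶ J
1.35542×10⁶ J ÷ (1055.06 J/BTU) = 1284.69 BTU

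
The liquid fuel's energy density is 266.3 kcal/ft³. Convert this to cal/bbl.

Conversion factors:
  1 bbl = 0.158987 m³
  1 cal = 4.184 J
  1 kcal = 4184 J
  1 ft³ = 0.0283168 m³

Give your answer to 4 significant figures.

266.3 kcal/ft³ × 4184 J/kcal ÷ 0.0283168 m³/ft³ = 3.93476×10⁷ J/m³
3.93476×10⁷ J/m³ ÷ 4.184 J/cal × 0.158987 m³/bbl = 1.49516×10⁶ cal/bbl

1.495×10⁶ cal/bbl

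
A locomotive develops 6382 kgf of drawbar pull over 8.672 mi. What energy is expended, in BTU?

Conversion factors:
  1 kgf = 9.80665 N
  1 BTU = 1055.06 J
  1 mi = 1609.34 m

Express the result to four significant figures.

8.279×10⁵ BTU

6382 kgf × 9.80665 = 62586 N
8.672 mi × 1609.34 = 13956.2 m
W = F × d = 62586 N × 13956.2 m = 8.73463×10⁸ J
8.73463×10⁸ J ÷ (1055.06 J/BTU) = 827880 BTU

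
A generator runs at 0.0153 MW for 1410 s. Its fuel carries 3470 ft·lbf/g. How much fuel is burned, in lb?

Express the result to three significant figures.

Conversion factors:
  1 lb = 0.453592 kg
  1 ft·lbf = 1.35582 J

10.1 lb

0.0153 MW → 15300 W
E = P × t = 15300 × 1410 = 2.1573×10⁷ J
3470 ft·lbf/g → 4.7047×10⁶ J/kg
m = E / e_s = 2.1573×10⁷ / 4.7047×10⁶ = 4.58541 kg
In lb: 4.58541 / 0.453592 = 10.1091 lb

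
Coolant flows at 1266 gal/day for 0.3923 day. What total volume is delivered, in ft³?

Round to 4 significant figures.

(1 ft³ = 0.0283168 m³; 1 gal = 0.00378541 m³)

1266 gal/day → 5.54668×10⁻⁵ m³/s
0.3923 day → 33894.7 s
V = Q × t = 5.54668×10⁻⁵ × 33894.7 = 1.88003 m³
In ft³: 1.88003 / 0.0283168 = 66.3927 ft³

66.39 ft³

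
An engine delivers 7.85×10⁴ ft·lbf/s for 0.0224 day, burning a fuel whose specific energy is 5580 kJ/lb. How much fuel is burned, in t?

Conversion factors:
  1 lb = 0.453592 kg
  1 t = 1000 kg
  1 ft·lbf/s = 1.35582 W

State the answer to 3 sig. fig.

7.85×10⁴ ft·lbf/s → 106432 W
0.0224 day → 1935.36 s
E = P × t = 106432 × 1935.36 = 2.05984×10⁸ J
5580 kJ/lb → 1.23018×10⁷ J/kg
m = E / e_s = 2.05984×10⁸ / 1.23018×10⁷ = 16.7442 kg
In t: 16.7442 / 1000 = 0.0167442 t

0.0167 t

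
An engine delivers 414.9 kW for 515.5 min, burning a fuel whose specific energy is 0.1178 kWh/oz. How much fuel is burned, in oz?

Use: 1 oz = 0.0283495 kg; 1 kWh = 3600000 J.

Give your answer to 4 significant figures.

414.9 kW → 414900 W
515.5 min → 30930 s
E = P × t = 414900 × 30930 = 1.28329×10¹⁰ J
0.1178 kWh/oz → 1.4959×10⁷ J/kg
m = E / e_s = 1.28329×10¹⁰ / 1.4959×10⁷ = 857.872 kg
In oz: 857.872 / 0.0283495 = 30260.6 oz

3.026×10⁴ oz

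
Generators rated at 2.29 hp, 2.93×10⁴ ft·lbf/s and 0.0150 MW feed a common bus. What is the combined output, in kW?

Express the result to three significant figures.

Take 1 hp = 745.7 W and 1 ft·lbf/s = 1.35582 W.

56.4 kW

2.29 hp × 745.7 = 1707.65 W
2.93×10⁴ ft·lbf/s × 1.35582 = 39725.5 W
0.0150 MW × 1000000 = 15000 W
Total: 1707.65 + 39725.5 + 15000 = 56433.2 W
In kW: 56433.2 / 1000 = 56.4332 kW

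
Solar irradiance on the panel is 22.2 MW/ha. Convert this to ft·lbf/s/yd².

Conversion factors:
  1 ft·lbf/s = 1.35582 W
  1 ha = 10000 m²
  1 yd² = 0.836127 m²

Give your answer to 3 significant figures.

1370 ft·lbf/s/yd²

22.2 MW/ha × 1000000 W/MW ÷ 10000 m²/ha = 2220 W/m²
2220 W/m² ÷ 1.35582 W/ft·lbf/s × 0.836127 m²/yd² = 1369.06 ft·lbf/s/yd²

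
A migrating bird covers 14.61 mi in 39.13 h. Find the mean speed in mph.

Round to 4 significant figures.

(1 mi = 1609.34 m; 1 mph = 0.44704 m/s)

0.3734 mph

14.61 mi × 1609.34 → 23512.5 m
39.13 h × 3600 → 140868 s
v = d / t = 23512.5 m / 140868 s = 0.166912 m/s
0.166912 m/s ÷ (0.44704 m/s/mph) = 0.373372 mph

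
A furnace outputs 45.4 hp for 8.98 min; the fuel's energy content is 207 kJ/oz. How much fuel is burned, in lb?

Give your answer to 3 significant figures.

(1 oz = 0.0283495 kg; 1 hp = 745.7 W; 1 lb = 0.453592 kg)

45.4 hp → 33854.8 W
8.98 min → 538.8 s
E = P × t = 33854.8 × 538.8 = 1.8241×10⁷ J
207 kJ/oz → 7.30172×10⁶ J/kg
m = E / e_s = 1.8241×10⁷ / 7.30172×10⁶ = 2.49818 kg
In lb: 2.49818 / 0.453592 = 5.50755 lb

5.51 lb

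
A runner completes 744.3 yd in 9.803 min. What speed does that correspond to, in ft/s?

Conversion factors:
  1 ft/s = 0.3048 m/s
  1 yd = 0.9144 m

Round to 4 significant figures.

744.3 yd × 0.9144 → 680.588 m
9.803 min × 60 → 588.18 s
v = d / t = 680.588 m / 588.18 s = 1.15711 m/s
1.15711 m/s ÷ (0.3048 m/s/ft/s) = 3.79629 ft/s

3.796 ft/s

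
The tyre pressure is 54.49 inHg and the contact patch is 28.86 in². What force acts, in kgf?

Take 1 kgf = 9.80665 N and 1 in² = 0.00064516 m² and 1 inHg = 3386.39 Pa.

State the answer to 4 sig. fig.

54.49 inHg × 3386.39 → 184524 Pa
28.86 in² × 0.00064516 → 0.0186193 m²
F = P × A = 184524 Pa × 0.0186193 m² = 3435.71 N
3435.71 N ÷ (9.80665 N/kgf) = 350.345 kgf

350.3 kgf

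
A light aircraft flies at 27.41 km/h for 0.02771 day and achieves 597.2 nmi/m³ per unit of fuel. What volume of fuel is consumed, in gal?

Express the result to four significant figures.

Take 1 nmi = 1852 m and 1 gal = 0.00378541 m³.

27.41 km/h → 7.61389 m/s
0.02771 day → 2394.14 s
d = v × t = 7.61389 × 2394.14 = 18228.7 m
597.2 nmi/m³ → 1.10601×10⁶ m/m³
V = d / (distance per unit fuel) = 18228.7 / 1.10601×10⁶ = 0.0164815 m³
In gal: 0.0164815 / 0.00378541 = 4.35395 gal

4.354 gal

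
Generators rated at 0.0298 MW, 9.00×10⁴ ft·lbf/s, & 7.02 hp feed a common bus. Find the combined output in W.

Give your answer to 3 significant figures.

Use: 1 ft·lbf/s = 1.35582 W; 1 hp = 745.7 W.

1.57×10⁵ W

0.0298 MW × 1000000 = 29800 W
9.00×10⁴ ft·lbf/s × 1.35582 = 122024 W
7.02 hp × 745.7 = 5234.81 W
Combined: 29800 + 122024 + 5234.81 = 157059 W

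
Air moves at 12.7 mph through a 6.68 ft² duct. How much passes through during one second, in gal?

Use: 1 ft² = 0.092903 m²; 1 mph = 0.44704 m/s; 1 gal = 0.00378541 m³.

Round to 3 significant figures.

931 gal

12.7 mph × 0.44704 = 5.67741 m/s
6.68 ft² × 0.092903 = 0.620592 m²
V = v × A × t = 5.67741 m/s × 0.620592 m² × 1 s = 3.52336 m³
3.52336 m³ ÷ (0.00378541 m³/gal) = 930.774 gal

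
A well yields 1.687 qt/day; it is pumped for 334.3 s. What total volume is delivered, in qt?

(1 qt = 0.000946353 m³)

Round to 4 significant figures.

1.687 qt/day → 1.8478×10⁻⁸ m³/s
V = Q × t = 1.8478×10⁻⁸ × 334.3 = 6.1772×10⁻⁶ m³
In qt: 6.1772×10⁻⁶ / 0.000946353 = 0.00652737 qt

0.006527 qt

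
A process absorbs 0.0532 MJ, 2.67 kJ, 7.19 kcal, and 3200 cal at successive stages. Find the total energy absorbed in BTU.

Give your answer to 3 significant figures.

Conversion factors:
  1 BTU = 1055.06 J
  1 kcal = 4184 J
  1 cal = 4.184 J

0.0532 MJ × 1000000 = 53200 J
2.67 kJ × 1000 = 2670 J
7.19 kcal × 4184 = 30083 J
3200 cal × 4.184 = 13388.8 J
Combined: 53200 + 2670 + 30083 + 13388.8 = 99341.8 J
In BTU: 99341.8 / 1055.06 = 94.1575 BTU

94.2 BTU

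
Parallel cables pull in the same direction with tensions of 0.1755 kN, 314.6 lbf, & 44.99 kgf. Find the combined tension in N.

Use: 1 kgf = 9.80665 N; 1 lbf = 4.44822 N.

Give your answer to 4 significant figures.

0.1755 kN × 1000 = 175.5 N
314.6 lbf × 4.44822 = 1399.41 N
44.99 kgf × 9.80665 = 441.201 N
Combined: 175.5 + 1399.41 + 441.201 = 2016.11 N

2016 N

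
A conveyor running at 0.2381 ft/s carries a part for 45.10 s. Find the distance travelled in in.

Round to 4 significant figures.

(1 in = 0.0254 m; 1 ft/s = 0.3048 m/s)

128.9 in

0.2381 ft/s × 0.3048 = 0.0725729 m/s
d = v × t = 0.0725729 m/s × 45.1 s = 3.27304 m
3.27304 m ÷ (0.0254 m/in) = 128.86 in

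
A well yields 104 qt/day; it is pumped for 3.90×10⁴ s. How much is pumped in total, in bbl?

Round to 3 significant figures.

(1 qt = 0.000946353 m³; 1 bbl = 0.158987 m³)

104 qt/day → 1.13913×10⁻⁶ m³/s
V = Q × t = 1.13913×10⁻⁶ × 39000 = 0.0444261 m³
In bbl: 0.0444261 / 0.158987 = 0.279432 bbl

0.279 bbl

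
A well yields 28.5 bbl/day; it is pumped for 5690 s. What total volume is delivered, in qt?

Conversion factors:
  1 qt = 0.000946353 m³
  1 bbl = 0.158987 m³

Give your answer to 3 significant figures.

28.5 bbl/day → 5.24436×10⁻⁵ m³/s
V = Q × t = 5.24436×10⁻⁵ × 5690 = 0.298404 m³
In qt: 0.298404 / 0.000946353 = 315.32 qt

315 qt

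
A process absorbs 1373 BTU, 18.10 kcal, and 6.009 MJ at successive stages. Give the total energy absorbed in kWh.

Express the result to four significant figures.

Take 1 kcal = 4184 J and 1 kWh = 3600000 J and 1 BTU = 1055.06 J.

2.093 kWh

1373 BTU × 1055.06 → 1.4486×10⁶ J
18.10 kcal × 4184 → 75730.4 J
6.009 MJ × 1000000 → 6.009×10⁶ J
Combined: 1.4486×10⁶ + 75730.4 + 6.009×10⁶ = 7.53333×10⁶ J
In kWh: 7.53333×10⁶ / 3600000 = 2.09259 kWh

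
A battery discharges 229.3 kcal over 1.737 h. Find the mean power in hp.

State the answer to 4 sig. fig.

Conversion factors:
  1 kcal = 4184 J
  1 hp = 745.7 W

229.3 kcal × 4184 = 959391 J
1.737 h × 3600 = 6253.2 s
P = E / t = 959391 J / 6253.2 s = 153.424 W
153.424 W ÷ (745.7 W/hp) = 0.205745 hp

0.2057 hp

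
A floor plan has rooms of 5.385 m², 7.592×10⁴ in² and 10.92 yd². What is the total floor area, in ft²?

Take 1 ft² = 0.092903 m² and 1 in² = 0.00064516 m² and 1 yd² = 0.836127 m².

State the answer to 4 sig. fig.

5.385 m² (already m²)
7.592×10⁴ in² × 0.00064516 → 48.9805 m²
10.92 yd² × 0.836127 → 9.13051 m²
Total: 5.385 + 48.9805 + 9.13051 = 63.496 m²
In ft²: 63.496 / 0.092903 = 683.466 ft²

683.5 ft²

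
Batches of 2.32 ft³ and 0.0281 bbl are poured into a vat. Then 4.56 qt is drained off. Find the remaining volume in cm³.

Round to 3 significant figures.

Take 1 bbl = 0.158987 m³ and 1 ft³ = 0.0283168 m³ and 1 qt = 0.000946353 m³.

6.58×10⁴ cm³

2.32 ft³ × 0.0283168 = 0.065695 m³
0.0281 bbl × 0.158987 = 0.00446753 m³
4.56 qt × 0.000946353 = 0.00431537 m³
Result: 0.065695 + 0.00446753 − 0.00431537 = 0.0658472 m³
In cm³: 0.0658472 / 10⁻⁶ = 65847.2 cm³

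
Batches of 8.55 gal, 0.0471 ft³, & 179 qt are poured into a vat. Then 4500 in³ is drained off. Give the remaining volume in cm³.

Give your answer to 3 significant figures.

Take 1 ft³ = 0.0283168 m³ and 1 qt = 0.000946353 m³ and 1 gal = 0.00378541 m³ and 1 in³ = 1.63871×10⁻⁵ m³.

8.55 gal × 0.00378541 = 0.0323653 m³
0.0471 ft³ × 0.0283168 = 0.00133372 m³
179 qt × 0.000946353 = 0.169397 m³
4500 in³ × 1.63871×10⁻⁵ = 0.073742 m³
Net: 0.0323653 + 0.00133372 + 0.169397 − 0.073742 = 0.129354 m³
In cm³: 0.129354 / 10⁻⁶ = 129354 cm³

1.29×10⁵ cm³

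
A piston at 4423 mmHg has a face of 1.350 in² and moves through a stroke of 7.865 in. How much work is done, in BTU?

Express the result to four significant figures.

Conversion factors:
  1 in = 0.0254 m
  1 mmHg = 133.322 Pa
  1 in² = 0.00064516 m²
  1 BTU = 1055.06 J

0.09725 BTU

4423 mmHg → 589683 Pa
1.350 in² → 8.70966×10⁻⁴ m²
F = P × A = 589683 × 8.70966×10⁻⁴ = 513.594 N
7.865 in → 0.199771 m
W = F × d = 513.594 × 0.199771 = 102.601 J
In BTU: 102.601 / 1055.06 = 0.0972466 BTU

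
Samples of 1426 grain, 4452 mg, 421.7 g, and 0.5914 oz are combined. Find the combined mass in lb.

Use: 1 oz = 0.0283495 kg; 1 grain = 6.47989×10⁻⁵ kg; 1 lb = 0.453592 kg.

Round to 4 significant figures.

1426 grain × 6.47989×10⁻⁵ = 0.0924032 kg
4452 mg × 10⁻⁶ = 0.004452 kg
421.7 g × 0.001 = 0.4217 kg
0.5914 oz × 0.0283495 = 0.0167659 kg
Combined: 0.0924032 + 0.004452 + 0.4217 + 0.0167659 = 0.535321 kg
In lb: 0.535321 / 0.453592 = 1.18018 lb

1.180 lb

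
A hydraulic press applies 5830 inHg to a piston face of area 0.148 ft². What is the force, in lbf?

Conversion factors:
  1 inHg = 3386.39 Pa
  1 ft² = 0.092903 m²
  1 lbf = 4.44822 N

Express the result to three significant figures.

5830 inHg × 3386.39 → 1.97427×10⁷ Pa
0.148 ft² × 0.092903 → 0.0137496 m²
F = P × A = 1.97427×10⁷ Pa × 0.0137496 m² = 271454 N
271454 N ÷ (4.44822 N/lbf) = 61025.3 lbf

6.10×10⁴ lbf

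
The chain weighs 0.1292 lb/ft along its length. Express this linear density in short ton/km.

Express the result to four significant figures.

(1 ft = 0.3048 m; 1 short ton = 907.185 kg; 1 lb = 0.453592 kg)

0.1292 lb/ft × 0.453592 kg/lb ÷ 0.3048 m/ft = 0.192271 kg/m
0.192271 kg/m ÷ 907.185 kg/short ton × 1000 m/km = 0.211942 short ton/km

0.2119 short ton/km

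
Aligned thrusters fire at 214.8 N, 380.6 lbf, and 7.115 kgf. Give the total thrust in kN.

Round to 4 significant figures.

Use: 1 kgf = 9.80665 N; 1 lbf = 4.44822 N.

214.8 N (already N)
380.6 lbf × 4.44822 = 1692.99 N
7.115 kgf × 9.80665 = 69.7743 N
Sum: 214.8 + 1692.99 + 69.7743 = 1977.56 N
In kN: 1977.56 / 1000 = 1.97756 kN

1.978 kN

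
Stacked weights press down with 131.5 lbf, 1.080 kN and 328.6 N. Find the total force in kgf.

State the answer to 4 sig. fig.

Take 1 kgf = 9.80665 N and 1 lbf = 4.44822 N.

131.5 lbf × 4.44822 = 584.941 N
1.080 kN × 1000 = 1080 N
328.6 N (already N)
Total: 584.941 + 1080 + 328.6 = 1993.54 N
In kgf: 1993.54 / 9.80665 = 203.285 kgf

203.3 kgf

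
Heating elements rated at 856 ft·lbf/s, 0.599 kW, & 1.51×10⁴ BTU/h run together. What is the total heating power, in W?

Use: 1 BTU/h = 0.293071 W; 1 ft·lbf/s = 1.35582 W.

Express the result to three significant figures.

856 ft·lbf/s × 1.35582 → 1160.58 W
0.599 kW × 1000 → 599 W
1.51×10⁴ BTU/h × 0.293071 → 4425.37 W
Sum: 1160.58 + 599 + 4425.37 = 6184.95 W

6180 W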